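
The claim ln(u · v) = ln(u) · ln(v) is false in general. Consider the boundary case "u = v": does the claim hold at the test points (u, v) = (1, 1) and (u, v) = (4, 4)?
At (1, 1): LHS = 0, RHS = 0 → equal
At (4, 4): LHS = ln(16) ≈ 2.773 ≠ RHS = ln(4)² ≈ 1.922

Answer: Only at (1, 1)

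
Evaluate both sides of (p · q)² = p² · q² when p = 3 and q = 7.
LHS = (3 · 7)² = 441
RHS = 3² · 7² = 441

LHS = RHS: the two sides agree.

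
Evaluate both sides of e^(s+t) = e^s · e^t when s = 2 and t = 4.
LHS = e^(2+4) = e^6 ≈ 403.4
RHS = e^2 · e^4 = e^6 ≈ 403.4

LHS = RHS: the two sides agree.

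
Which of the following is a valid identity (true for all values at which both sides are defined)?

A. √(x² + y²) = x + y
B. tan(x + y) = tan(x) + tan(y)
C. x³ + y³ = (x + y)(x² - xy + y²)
C

A: fails at (3, 5) — LHS = √(34) ≈ 5.831, RHS = 8.
B: fails at (5, 5) — LHS = tan(10) ≈ 0.6484, RHS = 2·tan(5) ≈ -6.761.
C: holds — e.g. at (4, 5), both sides equal 189.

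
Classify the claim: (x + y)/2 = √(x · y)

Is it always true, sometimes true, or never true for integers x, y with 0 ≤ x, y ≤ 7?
Sometimes true

It holds at (x, y) = (2, 2) (both sides equal 2), but fails at (x, y) = (1, 0) (LHS = 1/2, RHS = 0).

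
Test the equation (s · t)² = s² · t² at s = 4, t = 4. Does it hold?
Substituting s = 4, t = 4:

LHS = (4 · 4)² = 256
RHS = 4² · 4² = 256

LHS = RHS, so the equation holds at this point.

Answer: Holds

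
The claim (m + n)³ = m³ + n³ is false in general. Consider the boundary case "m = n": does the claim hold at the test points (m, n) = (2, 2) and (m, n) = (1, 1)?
At (2, 2): LHS = 64 ≠ RHS = 16
At (1, 1): LHS = 8 ≠ RHS = 2

Answer: No, fails at both test points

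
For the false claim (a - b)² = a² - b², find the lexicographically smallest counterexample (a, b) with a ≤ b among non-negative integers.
(a, b) = (0, 1)

Substituting (0, 1) into the claim:
LHS = (0 - 1)² = 1
RHS = 0² - 1² = -1

Since LHS ≠ RHS, this pair disproves the claim, and no lexicographically smaller pair (a ≤ b, non-negative integers) does.

For instance (5, 7) is also a counterexample (LHS = 4, RHS = -24), but it's lexicographically larger.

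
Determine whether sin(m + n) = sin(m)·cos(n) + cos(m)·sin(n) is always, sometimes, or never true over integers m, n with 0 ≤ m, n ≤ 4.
The identity holds for every pair in the range. For instance at (m, n) = (2, 3): both sides equal sin(5) ≈ -0.9589.

Answer: Always true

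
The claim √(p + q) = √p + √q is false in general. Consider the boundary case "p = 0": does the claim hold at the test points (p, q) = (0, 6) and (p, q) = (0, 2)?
Yes, holds at both test points

At (0, 6): LHS = √(6) ≈ 2.449, RHS = √(6) ≈ 2.449 → equal
At (0, 2): LHS = √(2) ≈ 1.414, RHS = √(2) ≈ 1.414 → equal

So the claim does hold at both of these boundary points, even though it is not an identity.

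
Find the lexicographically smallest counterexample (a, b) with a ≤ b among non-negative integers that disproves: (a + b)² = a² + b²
(a, b) = (1, 1)

Substituting (1, 1) into the claim:
LHS = (1 + 1)² = 4
RHS = 1² + 1² = 2

Since LHS ≠ RHS, this pair disproves the claim, and no lexicographically smaller pair (a ≤ b, non-negative integers) does.

For instance (5, 7) is also a counterexample (LHS = 144, RHS = 74), but it's lexicographically larger.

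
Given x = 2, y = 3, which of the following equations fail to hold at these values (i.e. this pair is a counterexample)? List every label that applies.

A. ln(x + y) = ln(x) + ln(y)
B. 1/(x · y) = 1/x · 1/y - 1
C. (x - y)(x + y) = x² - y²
A, B

Evaluating each claim at the given values:
A. LHS = ln(5) ≈ 1.609, RHS = ln(2) + ln(3) ≈ 1.792 → fails here (LHS ≠ RHS)
B. LHS = 1/6, RHS = -5/6 → fails here (LHS ≠ RHS)
C. LHS = -5, RHS = -5 → holds here (LHS = RHS)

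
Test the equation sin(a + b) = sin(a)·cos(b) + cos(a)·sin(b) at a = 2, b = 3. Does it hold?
Holds

Substituting a = 2, b = 3:

LHS = sin(2 + 3) = sin(5) ≈ -0.9589
RHS = sin(2)·cos(3) + cos(2)·sin(3) = sin(2)·cos(3) + sin(3)·cos(2) ≈ -0.9589

LHS = RHS, so the equation holds at this point.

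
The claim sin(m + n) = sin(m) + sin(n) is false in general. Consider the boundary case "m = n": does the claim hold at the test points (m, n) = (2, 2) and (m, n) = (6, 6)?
No, fails at both test points

At (2, 2): LHS = sin(4) ≈ -0.7568 ≠ RHS = 2·sin(2) ≈ 1.819
At (6, 6): LHS = sin(12) ≈ -0.5366 ≠ RHS = 2·sin(6) ≈ -0.5588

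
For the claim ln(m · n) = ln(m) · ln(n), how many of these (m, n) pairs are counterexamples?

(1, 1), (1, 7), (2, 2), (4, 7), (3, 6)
Testing each pair:
(1, 1): LHS = 0, RHS = 0 → satisfies claim
(1, 7): LHS = ln(7) ≈ 1.946, RHS = 0 → counterexample
(2, 2): LHS = ln(4) ≈ 1.386, RHS = ln(2)² ≈ 0.4805 → counterexample
(4, 7): LHS = ln(28) ≈ 3.332, RHS = ln(4)·ln(7) ≈ 2.698 → counterexample
(3, 6): LHS = ln(18) ≈ 2.89, RHS = ln(3)·ln(6) ≈ 1.968 → counterexample

That makes 4 counterexamples.

Answer: 4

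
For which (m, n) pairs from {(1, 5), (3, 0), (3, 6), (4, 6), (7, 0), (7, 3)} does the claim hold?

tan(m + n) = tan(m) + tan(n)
Testing each pair:
(1, 5): LHS = tan(6) ≈ -0.291, RHS = tan(5) + tan(1) ≈ -1.823 → fails
(3, 0): LHS = tan(3) ≈ -0.1425, RHS = tan(3) ≈ -0.1425 → holds
(3, 6): LHS = tan(9) ≈ -0.4523, RHS = tan(6) + tan(3) ≈ -0.4336 → fails
(4, 6): LHS = tan(10) ≈ 0.6484, RHS = tan(6) + tan(4) ≈ 0.8668 → fails
(7, 0): LHS = tan(7) ≈ 0.8714, RHS = tan(7) ≈ 0.8714 → holds
(7, 3): LHS = tan(10) ≈ 0.6484, RHS = tan(3) + tan(7) ≈ 0.7289 → fails

2 of 6 pairs satisfy the claim.

Answer: (3, 0), (7, 0)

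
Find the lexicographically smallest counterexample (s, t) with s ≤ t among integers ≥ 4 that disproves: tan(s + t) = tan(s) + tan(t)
(s, t) = (4, 4)

Substituting (4, 4) into the claim:
LHS = tan(4 + 4) = tan(8) ≈ -6.8
RHS = tan(4) + tan(4) = 2·tan(4) ≈ 2.316

Since LHS ≠ RHS, this pair disproves the claim, and no lexicographically smaller pair (s ≤ t, integers ≥ 4) does.

For instance (6, 11) is also a counterexample (LHS = tan(17) ≈ 3.494, RHS = tan(11) + tan(6) ≈ -226.2), but it's lexicographically larger.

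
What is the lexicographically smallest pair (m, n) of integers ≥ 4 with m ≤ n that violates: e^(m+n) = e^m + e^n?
Substituting (4, 4) into the claim:
LHS = e^(4+4) = e^8 ≈ 2981
RHS = e^4 + e^4 = 2·e^4 ≈ 109.2

Since LHS ≠ RHS, this pair disproves the claim, and no lexicographically smaller pair (m ≤ n, integers ≥ 4) does.

For instance (9, 9) is also a counterexample (LHS = e^18 ≈ 65659969.1, RHS = 2·e^9 ≈ 16206.2), but it's lexicographically larger.

Answer: (m, n) = (4, 4)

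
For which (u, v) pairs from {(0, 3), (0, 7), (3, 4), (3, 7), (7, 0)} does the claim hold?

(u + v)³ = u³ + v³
Testing each pair:
(0, 3): LHS = 27, RHS = 27 → holds
(0, 7): LHS = 343, RHS = 343 → holds
(3, 4): LHS = 343, RHS = 91 → fails
(3, 7): LHS = 1000, RHS = 370 → fails
(7, 0): LHS = 343, RHS = 343 → holds

3 of 5 pairs satisfy the claim.

Answer: (0, 3), (0, 7), (7, 0)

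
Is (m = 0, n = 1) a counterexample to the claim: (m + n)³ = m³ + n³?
No

Substituting m = 0, n = 1:
LHS = (0 + 1)³ = 1
RHS = 0³ + 1³ = 1

The sides agree, so this pair does not disprove the claim.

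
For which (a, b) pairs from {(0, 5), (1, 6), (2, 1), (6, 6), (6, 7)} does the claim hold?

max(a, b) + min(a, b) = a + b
All pairs

Testing each pair:
(0, 5): LHS = 5, RHS = 5 → holds
(1, 6): LHS = 7, RHS = 7 → holds
(2, 1): LHS = 3, RHS = 3 → holds
(6, 6): LHS = 12, RHS = 12 → holds
(6, 7): LHS = 13, RHS = 13 → holds

Every pair satisfies the claim.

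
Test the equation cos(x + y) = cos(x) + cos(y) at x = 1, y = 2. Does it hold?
Fails

Substituting x = 1, y = 2:

LHS = cos(1 + 2) = cos(3) ≈ -0.99
RHS = cos(1) + cos(2) ≈ 0.1242

LHS ≠ RHS, so the equation does not hold at this point.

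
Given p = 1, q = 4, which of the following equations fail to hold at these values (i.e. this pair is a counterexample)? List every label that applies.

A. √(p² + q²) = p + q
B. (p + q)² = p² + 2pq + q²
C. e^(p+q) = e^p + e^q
A, C

Evaluating each claim at the given values:
A. LHS = √(17) ≈ 4.123, RHS = 5 → fails here (LHS ≠ RHS)
B. LHS = 25, RHS = 25 → holds here (LHS = RHS)
C. LHS = e^5 ≈ 148.4, RHS = e + e^4 ≈ 57.32 → fails here (LHS ≠ RHS)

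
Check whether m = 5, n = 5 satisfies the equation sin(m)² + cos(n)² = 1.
Substituting m = 5, n = 5:

LHS = sin(5)² + cos(5)² = 1
RHS = 1

LHS = RHS, so the equation holds at this point.

Answer: Holds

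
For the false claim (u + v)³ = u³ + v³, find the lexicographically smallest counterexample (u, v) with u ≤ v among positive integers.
Substituting (1, 1) into the claim:
LHS = (1 + 1)³ = 8
RHS = 1³ + 1³ = 2

Since LHS ≠ RHS, this pair disproves the claim, and no lexicographically smaller pair (u ≤ v, positive integers) does.

For instance (2, 2) is also a counterexample (LHS = 64, RHS = 16), but it's lexicographically larger.

Answer: (u, v) = (1, 1)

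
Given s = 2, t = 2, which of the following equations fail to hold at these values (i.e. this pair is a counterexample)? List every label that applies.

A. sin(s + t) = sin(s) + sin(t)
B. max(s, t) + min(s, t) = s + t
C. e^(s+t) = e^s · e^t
A

Evaluating each claim at the given values:
A. LHS = sin(4) ≈ -0.7568, RHS = 2·sin(2) ≈ 1.819 → fails here (LHS ≠ RHS)
B. LHS = 4, RHS = 4 → holds here (LHS = RHS)
C. LHS = e^4 ≈ 54.6, RHS = e^4 ≈ 54.6 → holds here (LHS = RHS)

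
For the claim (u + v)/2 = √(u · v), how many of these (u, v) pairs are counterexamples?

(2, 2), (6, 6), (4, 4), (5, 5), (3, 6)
Testing each pair:
(2, 2): LHS = 2, RHS = 2 → satisfies claim
(6, 6): LHS = 6, RHS = 6 → satisfies claim
(4, 4): LHS = 4, RHS = 4 → satisfies claim
(5, 5): LHS = 5, RHS = 5 → satisfies claim
(3, 6): LHS = 9/2, RHS = 3·√(2) ≈ 4.243 → counterexample

That makes 1 counterexample.

Answer: 1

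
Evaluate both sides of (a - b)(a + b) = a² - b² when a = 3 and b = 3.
LHS = (3 - 3)(3 + 3) = 0
RHS = 3² - 3² = 0

LHS = RHS: the two sides agree.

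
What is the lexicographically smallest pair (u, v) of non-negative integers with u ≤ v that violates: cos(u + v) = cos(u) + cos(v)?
Substituting (0, 0) into the claim:
LHS = cos(0 + 0) = 1
RHS = cos(0) + cos(0) = 2

Since LHS ≠ RHS, this pair disproves the claim, and no lexicographically smaller pair (u ≤ v, non-negative integers) does.

For instance (4, 6) is also a counterexample (LHS = cos(10) ≈ -0.8391, RHS = cos(4) + cos(6) ≈ 0.3065), but it's lexicographically larger.

Answer: (u, v) = (0, 0)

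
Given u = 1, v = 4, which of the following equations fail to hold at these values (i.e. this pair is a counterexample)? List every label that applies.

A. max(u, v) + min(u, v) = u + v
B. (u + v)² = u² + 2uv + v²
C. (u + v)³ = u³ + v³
Evaluating each claim at the given values:
A. LHS = 5, RHS = 5 → holds here (LHS = RHS)
B. LHS = 25, RHS = 25 → holds here (LHS = RHS)
C. LHS = 125, RHS = 65 → fails here (LHS ≠ RHS)

Answer: C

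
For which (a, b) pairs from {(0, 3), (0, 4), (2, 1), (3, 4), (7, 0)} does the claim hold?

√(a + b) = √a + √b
(0, 3), (0, 4), (7, 0)

Testing each pair:
(0, 3): LHS = √(3) ≈ 1.732, RHS = √(3) ≈ 1.732 → holds
(0, 4): LHS = 2, RHS = 2 → holds
(2, 1): LHS = √(3) ≈ 1.732, RHS = 1 + √(2) ≈ 2.414 → fails
(3, 4): LHS = √(7) ≈ 2.646, RHS = √(3) + 2 ≈ 3.732 → fails
(7, 0): LHS = √(7) ≈ 2.646, RHS = √(7) ≈ 2.646 → holds

3 of 5 pairs satisfy the claim.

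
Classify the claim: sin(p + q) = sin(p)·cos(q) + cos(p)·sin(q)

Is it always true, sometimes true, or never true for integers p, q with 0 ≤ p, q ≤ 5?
The identity holds for every pair in the range. For instance at (p, q) = (1, 3): both sides equal sin(4) ≈ -0.7568.

Answer: Always true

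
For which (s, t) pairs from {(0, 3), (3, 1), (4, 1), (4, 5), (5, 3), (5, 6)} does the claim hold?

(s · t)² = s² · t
Testing each pair:
(0, 3): LHS = 0, RHS = 0 → holds
(3, 1): LHS = 9, RHS = 9 → holds
(4, 1): LHS = 16, RHS = 16 → holds
(4, 5): LHS = 400, RHS = 80 → fails
(5, 3): LHS = 225, RHS = 75 → fails
(5, 6): LHS = 900, RHS = 150 → fails

3 of 6 pairs satisfy the claim.

Answer: (0, 3), (3, 1), (4, 1)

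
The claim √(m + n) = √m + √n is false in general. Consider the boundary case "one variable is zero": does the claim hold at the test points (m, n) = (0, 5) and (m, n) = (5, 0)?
At (0, 5): LHS = √(5) ≈ 2.236, RHS = √(5) ≈ 2.236 → equal
At (5, 0): LHS = √(5) ≈ 2.236, RHS = √(5) ≈ 2.236 → equal

So the claim does hold at both of these boundary points, even though it is not an identity.

Answer: Yes, holds at both test points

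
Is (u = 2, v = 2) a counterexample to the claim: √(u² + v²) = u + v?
Yes

Substituting u = 2, v = 2:
LHS = √(2² + 2²) = 2·√(2) ≈ 2.828
RHS = 2 + 2 = 4

Since LHS ≠ RHS, this pair disproves the claim.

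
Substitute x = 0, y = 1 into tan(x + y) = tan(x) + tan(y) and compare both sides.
LHS = tan(0 + 1) = tan(1) ≈ 1.557
RHS = tan(0) + tan(1) = tan(1) ≈ 1.557

LHS = RHS: the two sides agree.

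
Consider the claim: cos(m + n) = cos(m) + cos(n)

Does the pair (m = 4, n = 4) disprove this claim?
Substituting m = 4, n = 4:
LHS = cos(4 + 4) = cos(8) ≈ -0.1455
RHS = cos(4) + cos(4) = 2·cos(4) ≈ -1.307

Since LHS ≠ RHS, this pair disproves the claim.

Answer: Yes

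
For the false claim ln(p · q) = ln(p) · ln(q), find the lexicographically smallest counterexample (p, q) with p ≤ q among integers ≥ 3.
Substituting (3, 3) into the claim:
LHS = ln(3 · 3) = ln(9) ≈ 2.197
RHS = ln(3) · ln(3) = ln(3)² ≈ 1.207

Since LHS ≠ RHS, this pair disproves the claim, and no lexicographically smaller pair (p ≤ q, integers ≥ 3) does.

For instance (4, 5) is also a counterexample (LHS = ln(20) ≈ 2.996, RHS = ln(4)·ln(5) ≈ 2.231), but it's lexicographically larger.

Answer: (p, q) = (3, 3)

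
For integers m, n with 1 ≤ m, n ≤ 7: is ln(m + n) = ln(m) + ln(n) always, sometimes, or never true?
Sometimes true

It holds at (m, n) = (2, 2) (both sides equal ln(4) ≈ 1.386), but fails at (m, n) = (2, 5) (LHS = ln(7) ≈ 1.946, RHS = ln(2) + ln(5) ≈ 2.303).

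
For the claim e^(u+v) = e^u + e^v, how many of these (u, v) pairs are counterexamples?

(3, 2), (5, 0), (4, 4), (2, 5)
Testing each pair:
(3, 2): LHS = e^5 ≈ 148.4, RHS = e^2 + e^3 ≈ 27.47 → counterexample
(5, 0): LHS = e^5 ≈ 148.4, RHS = 1 + e^5 ≈ 149.4 → counterexample
(4, 4): LHS = e^8 ≈ 2981, RHS = 2·e^4 ≈ 109.2 → counterexample
(2, 5): LHS = e^7 ≈ 1097, RHS = e^2 + e^5 ≈ 155.8 → counterexample

That makes 4 counterexamples.

Answer: 4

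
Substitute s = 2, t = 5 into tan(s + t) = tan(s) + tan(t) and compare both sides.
LHS = tan(2 + 5) = tan(7) ≈ 0.8714
RHS = tan(2) + tan(5) ≈ -5.566

LHS ≠ RHS (they differ by about 6.437), so the equation does not hold here.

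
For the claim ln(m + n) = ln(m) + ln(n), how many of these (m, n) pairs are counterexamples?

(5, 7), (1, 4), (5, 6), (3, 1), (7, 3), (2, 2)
Testing each pair:
(5, 7): LHS = ln(12) ≈ 2.485, RHS = ln(5) + ln(7) ≈ 3.555 → counterexample
(1, 4): LHS = ln(5) ≈ 1.609, RHS = ln(4) ≈ 1.386 → counterexample
(5, 6): LHS = ln(11) ≈ 2.398, RHS = ln(5) + ln(6) ≈ 3.401 → counterexample
(3, 1): LHS = ln(4) ≈ 1.386, RHS = ln(3) ≈ 1.099 → counterexample
(7, 3): LHS = ln(10) ≈ 2.303, RHS = ln(3) + ln(7) ≈ 3.045 → counterexample
(2, 2): LHS = ln(4) ≈ 1.386, RHS = 2·ln(2) ≈ 1.386 → satisfies claim

That makes 5 counterexamples.

Answer: 5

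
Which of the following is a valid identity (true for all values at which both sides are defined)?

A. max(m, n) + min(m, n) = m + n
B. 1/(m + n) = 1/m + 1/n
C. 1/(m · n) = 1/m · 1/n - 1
A: holds — e.g. at (1, 5), both sides equal 6.
B: fails at (2, 4) — LHS = 1/6, RHS = 3/4.
C: fails at (4, 4) — LHS = 1/16, RHS = -15/16.

Answer: A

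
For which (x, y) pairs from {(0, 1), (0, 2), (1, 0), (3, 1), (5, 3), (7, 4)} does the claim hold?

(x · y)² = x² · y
(0, 1), (0, 2), (1, 0), (3, 1)

Testing each pair:
(0, 1): LHS = 0, RHS = 0 → holds
(0, 2): LHS = 0, RHS = 0 → holds
(1, 0): LHS = 0, RHS = 0 → holds
(3, 1): LHS = 9, RHS = 9 → holds
(5, 3): LHS = 225, RHS = 75 → fails
(7, 4): LHS = 784, RHS = 196 → fails

4 of 6 pairs satisfy the claim.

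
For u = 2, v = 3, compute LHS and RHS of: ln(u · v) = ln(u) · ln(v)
LHS = ln(2 · 3) = ln(6) ≈ 1.792
RHS = ln(2) · ln(3) ≈ 0.7615

LHS ≠ RHS (they differ by about 1.03), so the equation does not hold here.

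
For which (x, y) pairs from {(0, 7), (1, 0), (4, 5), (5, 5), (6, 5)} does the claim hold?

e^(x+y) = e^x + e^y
None

Testing each pair:
(0, 7): LHS = e^7 ≈ 1097, RHS = 1 + e^7 ≈ 1098 → fails
(1, 0): LHS = e ≈ 2.718, RHS = 1 + e ≈ 3.718 → fails
(4, 5): LHS = e^9 ≈ 8103, RHS = e^4 + e^5 ≈ 203 → fails
(5, 5): LHS = e^10 ≈ 22026.5, RHS = 2·e^5 ≈ 296.8 → fails
(6, 5): LHS = e^11 ≈ 59874.1, RHS = e^5 + e^6 ≈ 551.8 → fails

No pair satisfies the claim.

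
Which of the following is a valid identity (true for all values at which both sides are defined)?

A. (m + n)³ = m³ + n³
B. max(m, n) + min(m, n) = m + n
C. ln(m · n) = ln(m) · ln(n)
B

A: fails at (4, 6) — LHS = 1000, RHS = 280.
B: holds — e.g. at (3, 5), both sides equal 8.
C: fails at (2, 3) — LHS = ln(6) ≈ 1.792, RHS = ln(2)·ln(3) ≈ 0.7615.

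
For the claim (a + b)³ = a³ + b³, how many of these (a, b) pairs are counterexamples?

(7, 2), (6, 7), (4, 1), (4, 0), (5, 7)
4

Testing each pair:
(7, 2): LHS = 729, RHS = 351 → counterexample
(6, 7): LHS = 2197, RHS = 559 → counterexample
(4, 1): LHS = 125, RHS = 65 → counterexample
(4, 0): LHS = 64, RHS = 64 → satisfies claim
(5, 7): LHS = 1728, RHS = 468 → counterexample

That makes 4 counterexamples.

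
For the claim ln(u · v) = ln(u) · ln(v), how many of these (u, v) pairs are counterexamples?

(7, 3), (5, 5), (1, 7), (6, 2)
Testing each pair:
(7, 3): LHS = ln(21) ≈ 3.045, RHS = ln(3)·ln(7) ≈ 2.138 → counterexample
(5, 5): LHS = ln(25) ≈ 3.219, RHS = ln(5)² ≈ 2.59 → counterexample
(1, 7): LHS = ln(7) ≈ 1.946, RHS = 0 → counterexample
(6, 2): LHS = ln(12) ≈ 2.485, RHS = ln(2)·ln(6) ≈ 1.242 → counterexample

That makes 4 counterexamples.

Answer: 4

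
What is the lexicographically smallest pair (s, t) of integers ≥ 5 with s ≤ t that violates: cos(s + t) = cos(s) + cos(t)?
(s, t) = (5, 5)

Substituting (5, 5) into the claim:
LHS = cos(5 + 5) = cos(10) ≈ -0.8391
RHS = cos(5) + cos(5) = 2·cos(5) ≈ 0.5673

Since LHS ≠ RHS, this pair disproves the claim, and no lexicographically smaller pair (s ≤ t, integers ≥ 5) does.

For instance (5, 6) is also a counterexample (LHS = cos(11) ≈ 0.004426, RHS = cos(5) + cos(6) ≈ 1.244), but it's lexicographically larger.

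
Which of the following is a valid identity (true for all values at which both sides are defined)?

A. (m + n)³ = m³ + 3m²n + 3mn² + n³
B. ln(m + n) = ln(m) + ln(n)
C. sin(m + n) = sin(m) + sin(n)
A

A: holds — e.g. at (1, 4), both sides equal 125.
B: fails at (3, 4) — LHS = ln(7) ≈ 1.946, RHS = ln(3) + ln(4) ≈ 2.485.
C: fails at (4, 5) — LHS = sin(9) ≈ 0.4121, RHS = sin(5) + sin(4) ≈ -1.716.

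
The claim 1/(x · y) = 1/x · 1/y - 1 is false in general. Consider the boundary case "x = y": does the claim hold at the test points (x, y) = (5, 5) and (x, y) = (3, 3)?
No, fails at both test points

At (5, 5): LHS = 1/25 ≠ RHS = -24/25
At (3, 3): LHS = 1/9 ≠ RHS = -8/9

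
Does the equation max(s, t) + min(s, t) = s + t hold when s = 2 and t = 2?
Holds

Substituting s = 2, t = 2:

LHS = max(2, 2) + min(2, 2) = 4
RHS = 2 + 2 = 4

LHS = RHS, so the equation holds at this point.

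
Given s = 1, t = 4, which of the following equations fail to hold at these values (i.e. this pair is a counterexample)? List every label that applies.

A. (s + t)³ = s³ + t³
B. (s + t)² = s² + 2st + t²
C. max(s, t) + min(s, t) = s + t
A

Evaluating each claim at the given values:
A. LHS = 125, RHS = 65 → fails here (LHS ≠ RHS)
B. LHS = 25, RHS = 25 → holds here (LHS = RHS)
C. LHS = 5, RHS = 5 → holds here (LHS = RHS)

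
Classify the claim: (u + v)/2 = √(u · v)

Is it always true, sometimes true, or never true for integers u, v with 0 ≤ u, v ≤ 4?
Sometimes true

It holds at (u, v) = (0, 0) (both sides equal 0), but fails at (u, v) = (2, 4) (LHS = 3, RHS = 2·√(2) ≈ 2.828).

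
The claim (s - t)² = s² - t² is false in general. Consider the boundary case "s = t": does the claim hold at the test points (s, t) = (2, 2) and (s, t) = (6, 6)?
At (2, 2): LHS = 0, RHS = 0 → equal
At (6, 6): LHS = 0, RHS = 0 → equal

So the claim does hold at both of these boundary points, even though it is not an identity.

Answer: Yes, holds at both test points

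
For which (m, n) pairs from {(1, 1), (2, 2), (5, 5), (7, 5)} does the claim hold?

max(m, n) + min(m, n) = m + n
Testing each pair:
(1, 1): LHS = 2, RHS = 2 → holds
(2, 2): LHS = 4, RHS = 4 → holds
(5, 5): LHS = 10, RHS = 10 → holds
(7, 5): LHS = 12, RHS = 12 → holds

Every pair satisfies the claim.

Answer: All pairs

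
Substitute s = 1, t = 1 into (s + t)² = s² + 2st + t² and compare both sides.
LHS = (1 + 1)² = 4
RHS = 1² + 2·1·1 + 1² = 4

LHS = RHS: the two sides agree.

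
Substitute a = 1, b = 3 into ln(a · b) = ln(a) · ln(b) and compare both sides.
LHS = ln(1 · 3) = ln(3) ≈ 1.099
RHS = ln(1) · ln(3) = 0

LHS ≠ RHS (they differ by about 1.099), so the equation does not hold here.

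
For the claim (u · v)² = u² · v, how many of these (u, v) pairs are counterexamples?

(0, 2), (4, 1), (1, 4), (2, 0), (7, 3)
2

Testing each pair:
(0, 2): LHS = 0, RHS = 0 → satisfies claim
(4, 1): LHS = 16, RHS = 16 → satisfies claim
(1, 4): LHS = 16, RHS = 4 → counterexample
(2, 0): LHS = 0, RHS = 0 → satisfies claim
(7, 3): LHS = 441, RHS = 147 → counterexample

That makes 2 counterexamples.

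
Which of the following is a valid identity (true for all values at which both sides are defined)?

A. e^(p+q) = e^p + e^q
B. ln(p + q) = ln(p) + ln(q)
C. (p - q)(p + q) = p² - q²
C

A: fails at (2, 2) — LHS = e^4 ≈ 54.6, RHS = 2·e^2 ≈ 14.78.
B: fails at (1, 4) — LHS = ln(5) ≈ 1.609, RHS = ln(4) ≈ 1.386.
C: holds — e.g. at (1, 5), both sides equal -24.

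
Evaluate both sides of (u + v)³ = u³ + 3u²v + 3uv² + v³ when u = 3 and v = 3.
LHS = (3 + 3)³ = 216
RHS = 3³ + 3·3²·3 + 3·3·3² + 3³ = 216

LHS = RHS: the two sides agree.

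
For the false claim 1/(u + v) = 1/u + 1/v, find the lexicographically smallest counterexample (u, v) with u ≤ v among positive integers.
Substituting (1, 1) into the claim:
LHS = 1/(1 + 1) = 1/2
RHS = 1/1 + 1/1 = 2

Since LHS ≠ RHS, this pair disproves the claim, and no lexicographically smaller pair (u ≤ v, positive integers) does.

For instance (2, 8) is also a counterexample (LHS = 1/10, RHS = 5/8), but it's lexicographically larger.

Answer: (u, v) = (1, 1)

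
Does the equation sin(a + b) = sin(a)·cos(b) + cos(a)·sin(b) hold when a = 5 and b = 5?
Holds

Substituting a = 5, b = 5:

LHS = sin(5 + 5) = sin(10) ≈ -0.544
RHS = sin(5)·cos(5) + cos(5)·sin(5) = 2·sin(5)·cos(5) ≈ -0.544

LHS = RHS, so the equation holds at this point.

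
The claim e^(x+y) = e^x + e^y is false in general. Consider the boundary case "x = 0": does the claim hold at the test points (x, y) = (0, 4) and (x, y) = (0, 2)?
No, fails at both test points

At (0, 4): LHS = e^4 ≈ 54.6 ≠ RHS = 1 + e^4 ≈ 55.6
At (0, 2): LHS = e^2 ≈ 7.389 ≠ RHS = 1 + e^2 ≈ 8.389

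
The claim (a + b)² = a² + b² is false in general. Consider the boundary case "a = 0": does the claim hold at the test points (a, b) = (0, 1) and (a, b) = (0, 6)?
At (0, 1): LHS = 1, RHS = 1 → equal
At (0, 6): LHS = 36, RHS = 36 → equal

So the claim does hold at both of these boundary points, even though it is not an identity.

Answer: Yes, holds at both test points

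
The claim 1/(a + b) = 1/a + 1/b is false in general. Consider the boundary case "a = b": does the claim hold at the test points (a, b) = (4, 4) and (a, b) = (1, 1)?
No, fails at both test points

At (4, 4): LHS = 1/8 ≠ RHS = 1/2
At (1, 1): LHS = 1/2 ≠ RHS = 2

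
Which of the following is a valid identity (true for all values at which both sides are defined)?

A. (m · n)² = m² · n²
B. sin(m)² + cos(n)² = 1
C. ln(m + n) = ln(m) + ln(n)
A

A: holds — e.g. at (1, 2), both sides equal 4.
B: fails at (4, 5) — LHS = cos(5)² + sin(4)² ≈ 0.6532, RHS = 1.
C: fails at (2, 7) — LHS = ln(9) ≈ 2.197, RHS = ln(2) + ln(7) ≈ 2.639.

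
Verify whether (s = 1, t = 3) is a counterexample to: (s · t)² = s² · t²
Substituting s = 1, t = 3:
LHS = (1 · 3)² = 9
RHS = 1² · 3² = 9

The sides agree, so this pair does not disprove the claim.

Answer: No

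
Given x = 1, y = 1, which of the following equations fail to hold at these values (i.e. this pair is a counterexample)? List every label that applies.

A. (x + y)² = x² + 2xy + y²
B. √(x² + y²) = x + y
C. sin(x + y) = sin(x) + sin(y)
B, C

Evaluating each claim at the given values:
A. LHS = 4, RHS = 4 → holds here (LHS = RHS)
B. LHS = √(2) ≈ 1.414, RHS = 2 → fails here (LHS ≠ RHS)
C. LHS = sin(2) ≈ 0.9093, RHS = 2·sin(1) ≈ 1.683 → fails here (LHS ≠ RHS)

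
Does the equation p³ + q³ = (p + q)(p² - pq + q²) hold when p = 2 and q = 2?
Substituting p = 2, q = 2:

LHS = 2³ + 2³ = 16
RHS = (2 + 2)(2² - 2·2 + 2²) = 16

LHS = RHS, so the equation holds at this point.

Answer: Holds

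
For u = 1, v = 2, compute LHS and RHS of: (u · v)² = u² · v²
LHS = (1 · 2)² = 4
RHS = 1² · 2² = 4

LHS = RHS: the two sides agree.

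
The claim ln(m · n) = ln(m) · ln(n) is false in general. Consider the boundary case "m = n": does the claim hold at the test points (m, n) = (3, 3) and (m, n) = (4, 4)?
No, fails at both test points

At (3, 3): LHS = ln(9) ≈ 2.197 ≠ RHS = ln(3)² ≈ 1.207
At (4, 4): LHS = ln(16) ≈ 2.773 ≠ RHS = ln(4)² ≈ 1.922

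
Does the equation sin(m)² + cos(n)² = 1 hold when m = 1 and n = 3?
Fails

Substituting m = 1, n = 3:

LHS = sin(1)² + cos(3)² ≈ 1.688
RHS = 1

LHS ≠ RHS, so the equation does not hold at this point.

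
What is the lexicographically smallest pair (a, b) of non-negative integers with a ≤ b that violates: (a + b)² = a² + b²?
Substituting (1, 1) into the claim:
LHS = (1 + 1)² = 4
RHS = 1² + 1² = 2

Since LHS ≠ RHS, this pair disproves the claim, and no lexicographically smaller pair (a ≤ b, non-negative integers) does.

For instance (1, 7) is also a counterexample (LHS = 64, RHS = 50), but it's lexicographically larger.

Answer: (a, b) = (1, 1)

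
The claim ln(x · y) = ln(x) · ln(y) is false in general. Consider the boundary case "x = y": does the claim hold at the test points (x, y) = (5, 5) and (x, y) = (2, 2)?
No, fails at both test points

At (5, 5): LHS = ln(25) ≈ 3.219 ≠ RHS = ln(5)² ≈ 2.59
At (2, 2): LHS = ln(4) ≈ 1.386 ≠ RHS = ln(2)² ≈ 0.4805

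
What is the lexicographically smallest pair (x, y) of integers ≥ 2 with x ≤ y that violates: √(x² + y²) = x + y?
Substituting (2, 2) into the claim:
LHS = √(2² + 2²) = 2·√(2) ≈ 2.828
RHS = 2 + 2 = 4

Since LHS ≠ RHS, this pair disproves the claim, and no lexicographically smaller pair (x ≤ y, integers ≥ 2) does.

For instance (5, 8) is also a counterexample (LHS = √(89) ≈ 9.434, RHS = 13), but it's lexicographically larger.

Answer: (x, y) = (2, 2)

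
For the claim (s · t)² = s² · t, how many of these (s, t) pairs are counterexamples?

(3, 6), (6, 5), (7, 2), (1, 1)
3

Testing each pair:
(3, 6): LHS = 324, RHS = 54 → counterexample
(6, 5): LHS = 900, RHS = 180 → counterexample
(7, 2): LHS = 196, RHS = 98 → counterexample
(1, 1): LHS = 1, RHS = 1 → satisfies claim

That makes 3 counterexamples.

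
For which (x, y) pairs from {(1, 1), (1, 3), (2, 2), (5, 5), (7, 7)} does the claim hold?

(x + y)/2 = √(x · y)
(1, 1), (2, 2), (5, 5), (7, 7)

Testing each pair:
(1, 1): LHS = 1, RHS = 1 → holds
(1, 3): LHS = 2, RHS = √(3) ≈ 1.732 → fails
(2, 2): LHS = 2, RHS = 2 → holds
(5, 5): LHS = 5, RHS = 5 → holds
(7, 7): LHS = 7, RHS = 7 → holds

4 of 5 pairs satisfy the claim.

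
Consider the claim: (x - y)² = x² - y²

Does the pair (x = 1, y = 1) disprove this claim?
Substituting x = 1, y = 1:
LHS = (1 - 1)² = 0
RHS = 1² - 1² = 0

The sides agree, so this pair does not disprove the claim.

Answer: No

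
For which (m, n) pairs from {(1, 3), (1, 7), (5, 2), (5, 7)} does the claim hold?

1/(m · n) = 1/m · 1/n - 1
Testing each pair:
(1, 3): LHS = 1/3, RHS = -2/3 → fails
(1, 7): LHS = 1/7, RHS = -6/7 → fails
(5, 2): LHS = 1/10, RHS = -9/10 → fails
(5, 7): LHS = 1/35, RHS = -34/35 → fails

No pair satisfies the claim.

Answer: None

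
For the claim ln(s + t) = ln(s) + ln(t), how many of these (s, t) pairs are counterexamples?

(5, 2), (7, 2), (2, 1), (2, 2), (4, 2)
Testing each pair:
(5, 2): LHS = ln(7) ≈ 1.946, RHS = ln(2) + ln(5) ≈ 2.303 → counterexample
(7, 2): LHS = ln(9) ≈ 2.197, RHS = ln(2) + ln(7) ≈ 2.639 → counterexample
(2, 1): LHS = ln(3) ≈ 1.099, RHS = ln(2) ≈ 0.6931 → counterexample
(2, 2): LHS = ln(4) ≈ 1.386, RHS = 2·ln(2) ≈ 1.386 → satisfies claim
(4, 2): LHS = ln(6) ≈ 1.792, RHS = ln(2) + ln(4) ≈ 2.079 → counterexample

That makes 4 counterexamples.

Answer: 4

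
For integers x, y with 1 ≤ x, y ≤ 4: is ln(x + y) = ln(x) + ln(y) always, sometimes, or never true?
It holds at (x, y) = (2, 2) (both sides equal ln(4) ≈ 1.386), but fails at (x, y) = (4, 3) (LHS = ln(7) ≈ 1.946, RHS = ln(3) + ln(4) ≈ 2.485).

Answer: Sometimes true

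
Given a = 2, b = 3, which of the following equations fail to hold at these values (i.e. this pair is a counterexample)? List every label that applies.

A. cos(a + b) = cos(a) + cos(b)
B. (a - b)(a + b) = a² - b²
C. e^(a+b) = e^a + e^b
A, C

Evaluating each claim at the given values:
A. LHS = cos(5) ≈ 0.2837, RHS = cos(3) + cos(2) ≈ -1.406 → fails here (LHS ≠ RHS)
B. LHS = -5, RHS = -5 → holds here (LHS = RHS)
C. LHS = e^5 ≈ 148.4, RHS = e^2 + e^3 ≈ 27.47 → fails here (LHS ≠ RHS)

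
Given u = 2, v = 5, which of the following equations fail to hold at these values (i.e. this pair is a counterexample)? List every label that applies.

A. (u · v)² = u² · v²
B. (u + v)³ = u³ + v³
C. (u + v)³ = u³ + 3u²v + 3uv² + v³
B

Evaluating each claim at the given values:
A. LHS = 100, RHS = 100 → holds here (LHS = RHS)
B. LHS = 343, RHS = 133 → fails here (LHS ≠ RHS)
C. LHS = 343, RHS = 343 → holds here (LHS = RHS)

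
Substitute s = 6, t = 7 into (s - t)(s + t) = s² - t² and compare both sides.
LHS = (6 - 7)(6 + 7) = -13
RHS = 6² - 7² = -13

LHS = RHS: the two sides agree.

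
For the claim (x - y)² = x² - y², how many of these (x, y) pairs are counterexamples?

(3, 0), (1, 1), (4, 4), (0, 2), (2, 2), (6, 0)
1

Testing each pair:
(3, 0): LHS = 9, RHS = 9 → satisfies claim
(1, 1): LHS = 0, RHS = 0 → satisfies claim
(4, 4): LHS = 0, RHS = 0 → satisfies claim
(0, 2): LHS = 4, RHS = -4 → counterexample
(2, 2): LHS = 0, RHS = 0 → satisfies claim
(6, 0): LHS = 36, RHS = 36 → satisfies claim

That makes 1 counterexample.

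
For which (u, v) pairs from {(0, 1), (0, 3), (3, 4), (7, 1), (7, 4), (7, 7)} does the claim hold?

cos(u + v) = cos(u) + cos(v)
Testing each pair:
(0, 1): LHS = cos(1) ≈ 0.5403, RHS = cos(1) + 1 ≈ 1.54 → fails
(0, 3): LHS = cos(3) ≈ -0.99, RHS = cos(3) + 1 ≈ 0.01001 → fails
(3, 4): LHS = cos(7) ≈ 0.7539, RHS = cos(3) + cos(4) ≈ -1.644 → fails
(7, 1): LHS = cos(8) ≈ -0.1455, RHS = cos(1) + cos(7) ≈ 1.294 → fails
(7, 4): LHS = cos(11) ≈ 0.004426, RHS = cos(4) + cos(7) ≈ 0.1003 → fails
(7, 7): LHS = cos(14) ≈ 0.1367, RHS = 2·cos(7) ≈ 1.508 → fails

No pair satisfies the claim.

Answer: None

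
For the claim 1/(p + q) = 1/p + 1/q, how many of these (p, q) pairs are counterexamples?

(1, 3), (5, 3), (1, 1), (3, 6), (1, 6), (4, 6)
6

Testing each pair:
(1, 3): LHS = 1/4, RHS = 4/3 → counterexample
(5, 3): LHS = 1/8, RHS = 8/15 → counterexample
(1, 1): LHS = 1/2, RHS = 2 → counterexample
(3, 6): LHS = 1/9, RHS = 1/2 → counterexample
(1, 6): LHS = 1/7, RHS = 7/6 → counterexample
(4, 6): LHS = 1/10, RHS = 5/12 → counterexample

That makes 6 counterexamples.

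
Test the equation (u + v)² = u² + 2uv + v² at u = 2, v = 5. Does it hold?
Substituting u = 2, v = 5:

LHS = (2 + 5)² = 49
RHS = 2² + 2·2·5 + 5² = 49

LHS = RHS, so the equation holds at this point.

Answer: Holds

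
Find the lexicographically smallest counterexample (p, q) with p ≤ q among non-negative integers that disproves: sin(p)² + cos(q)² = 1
At (0, 0): both sides equal 1, so it holds there.

Substituting (0, 1) into the claim:
LHS = sin(0)² + cos(1)² = cos(1)² ≈ 0.2919
RHS = 1

Since LHS ≠ RHS, this pair disproves the claim, and no lexicographically smaller pair (p ≤ q, non-negative integers) does.

For instance (1, 6) is also a counterexample (LHS = sin(1)² + cos(6)² ≈ 1.63, RHS = 1), but it's lexicographically larger.

Answer: (p, q) = (0, 1)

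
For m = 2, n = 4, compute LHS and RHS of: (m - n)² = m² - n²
LHS = (2 - 4)² = 4
RHS = 2² - 4² = -12

LHS ≠ RHS, so the equation does not hold here.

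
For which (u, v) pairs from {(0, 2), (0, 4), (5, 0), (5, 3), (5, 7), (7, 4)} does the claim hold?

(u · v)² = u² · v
Testing each pair:
(0, 2): LHS = 0, RHS = 0 → holds
(0, 4): LHS = 0, RHS = 0 → holds
(5, 0): LHS = 0, RHS = 0 → holds
(5, 3): LHS = 225, RHS = 75 → fails
(5, 7): LHS = 1225, RHS = 175 → fails
(7, 4): LHS = 784, RHS = 196 → fails

3 of 6 pairs satisfy the claim.

Answer: (0, 2), (0, 4), (5, 0)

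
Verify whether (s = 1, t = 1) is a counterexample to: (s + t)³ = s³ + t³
Substituting s = 1, t = 1:
LHS = (1 + 1)³ = 8
RHS = 1³ + 1³ = 2

Since LHS ≠ RHS, this pair disproves the claim.

Answer: Yes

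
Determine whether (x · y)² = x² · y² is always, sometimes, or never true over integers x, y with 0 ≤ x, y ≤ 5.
The identity holds for every pair in the range. For instance at (x, y) = (2, 3): both sides equal 36.

Answer: Always true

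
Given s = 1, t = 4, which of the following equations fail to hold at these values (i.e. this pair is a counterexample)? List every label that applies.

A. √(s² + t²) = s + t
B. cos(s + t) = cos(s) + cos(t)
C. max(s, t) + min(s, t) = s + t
A, B

Evaluating each claim at the given values:
A. LHS = √(17) ≈ 4.123, RHS = 5 → fails here (LHS ≠ RHS)
B. LHS = cos(5) ≈ 0.2837, RHS = cos(4) + cos(1) ≈ -0.1133 → fails here (LHS ≠ RHS)
C. LHS = 5, RHS = 5 → holds here (LHS = RHS)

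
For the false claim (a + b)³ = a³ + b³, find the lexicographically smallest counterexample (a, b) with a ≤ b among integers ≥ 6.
(a, b) = (6, 6)

Substituting (6, 6) into the claim:
LHS = (6 + 6)³ = 1728
RHS = 6³ + 6³ = 432

Since LHS ≠ RHS, this pair disproves the claim, and no lexicographically smaller pair (a ≤ b, integers ≥ 6) does.

For instance (11, 12) is also a counterexample (LHS = 12167, RHS = 3059), but it's lexicographically larger.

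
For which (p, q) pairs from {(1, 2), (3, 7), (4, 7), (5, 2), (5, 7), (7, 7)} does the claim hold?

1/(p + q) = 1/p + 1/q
Testing each pair:
(1, 2): LHS = 1/3, RHS = 3/2 → fails
(3, 7): LHS = 1/10, RHS = 10/21 → fails
(4, 7): LHS = 1/11, RHS = 11/28 → fails
(5, 2): LHS = 1/7, RHS = 7/10 → fails
(5, 7): LHS = 1/12, RHS = 12/35 → fails
(7, 7): LHS = 1/14, RHS = 2/7 → fails

No pair satisfies the claim.

Answer: None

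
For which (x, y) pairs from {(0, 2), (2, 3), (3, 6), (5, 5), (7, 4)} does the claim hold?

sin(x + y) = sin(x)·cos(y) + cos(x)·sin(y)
All pairs

Testing each pair:
(0, 2): LHS = sin(2) ≈ 0.9093, RHS = sin(2) ≈ 0.9093 → holds
(2, 3): LHS = sin(5) ≈ -0.9589, RHS = sin(2)·cos(3) + sin(3)·cos(2) ≈ -0.9589 → holds
(3, 6): LHS = sin(9) ≈ 0.4121, RHS = sin(3)·cos(6) + sin(6)·cos(3) ≈ 0.4121 → holds
(5, 5): LHS = sin(10) ≈ -0.544, RHS = 2·sin(5)·cos(5) ≈ -0.544 → holds
(7, 4): LHS = sin(11) ≈ -1, RHS = sin(4)·cos(7) + sin(7)·cos(4) ≈ -1 → holds

Every pair satisfies the claim.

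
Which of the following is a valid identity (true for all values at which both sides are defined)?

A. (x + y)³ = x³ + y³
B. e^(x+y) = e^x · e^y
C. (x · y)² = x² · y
A: fails at (2, 4) — LHS = 216, RHS = 72.
B: holds — e.g. at (1, 2), both sides equal e^3 ≈ 20.09.
C: fails at (4, 5) — LHS = 400, RHS = 80.

Answer: B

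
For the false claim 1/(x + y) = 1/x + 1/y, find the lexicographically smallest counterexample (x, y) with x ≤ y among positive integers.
Substituting (1, 1) into the claim:
LHS = 1/(1 + 1) = 1/2
RHS = 1/1 + 1/1 = 2

Since LHS ≠ RHS, this pair disproves the claim, and no lexicographically smaller pair (x ≤ y, positive integers) does.

For instance (1, 3) is also a counterexample (LHS = 1/4, RHS = 4/3), but it's lexicographically larger.

Answer: (x, y) = (1, 1)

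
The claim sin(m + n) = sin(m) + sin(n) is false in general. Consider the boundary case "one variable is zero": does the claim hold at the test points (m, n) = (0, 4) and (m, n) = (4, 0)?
Yes, holds at both test points

At (0, 4): LHS = sin(4) ≈ -0.7568, RHS = sin(4) ≈ -0.7568 → equal
At (4, 0): LHS = sin(4) ≈ -0.7568, RHS = sin(4) ≈ -0.7568 → equal

So the claim does hold at both of these boundary points, even though it is not an identity.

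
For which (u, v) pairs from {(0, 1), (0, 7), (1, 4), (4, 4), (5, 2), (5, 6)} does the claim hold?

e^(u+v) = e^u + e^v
None

Testing each pair:
(0, 1): LHS = e ≈ 2.718, RHS = 1 + e ≈ 3.718 → fails
(0, 7): LHS = e^7 ≈ 1097, RHS = 1 + e^7 ≈ 1098 → fails
(1, 4): LHS = e^5 ≈ 148.4, RHS = e + e^4 ≈ 57.32 → fails
(4, 4): LHS = e^8 ≈ 2981, RHS = 2·e^4 ≈ 109.2 → fails
(5, 2): LHS = e^7 ≈ 1097, RHS = e^2 + e^5 ≈ 155.8 → fails
(5, 6): LHS = e^11 ≈ 59874.1, RHS = e^5 + e^6 ≈ 551.8 → fails

No pair satisfies the claim.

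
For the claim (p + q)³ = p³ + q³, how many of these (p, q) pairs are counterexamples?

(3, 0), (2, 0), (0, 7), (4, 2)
Testing each pair:
(3, 0): LHS = 27, RHS = 27 → satisfies claim
(2, 0): LHS = 8, RHS = 8 → satisfies claim
(0, 7): LHS = 343, RHS = 343 → satisfies claim
(4, 2): LHS = 216, RHS = 72 → counterexample

That makes 1 counterexample.

Answer: 1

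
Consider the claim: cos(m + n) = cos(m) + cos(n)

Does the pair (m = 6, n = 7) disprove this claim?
Substituting m = 6, n = 7:
LHS = cos(6 + 7) = cos(13) ≈ 0.9074
RHS = cos(6) + cos(7) ≈ 1.714

Since LHS ≠ RHS, this pair disproves the claim.

Answer: Yes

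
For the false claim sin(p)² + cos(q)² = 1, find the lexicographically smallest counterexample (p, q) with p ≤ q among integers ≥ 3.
At (3, 3): both sides equal 1, so it holds there.

Substituting (3, 4) into the claim:
LHS = sin(3)² + cos(4)² ≈ 0.4472
RHS = 1

Since LHS ≠ RHS, this pair disproves the claim, and no lexicographically smaller pair (p ≤ q, integers ≥ 3) does.

For instance (4, 6) is also a counterexample (LHS = sin(4)² + cos(6)² ≈ 1.495, RHS = 1), but it's lexicographically larger.

Answer: (p, q) = (3, 4)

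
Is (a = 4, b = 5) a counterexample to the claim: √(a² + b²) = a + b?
Yes

Substituting a = 4, b = 5:
LHS = √(4² + 5²) = √(41) ≈ 6.403
RHS = 4 + 5 = 9

Since LHS ≠ RHS, this pair disproves the claim.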